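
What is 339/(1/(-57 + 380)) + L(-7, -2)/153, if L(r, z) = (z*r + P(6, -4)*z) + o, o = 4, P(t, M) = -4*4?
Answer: 16753091/153 ≈ 1.0950e+5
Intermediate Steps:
P(t, M) = -16
L(r, z) = 4 - 16*z + r*z (L(r, z) = (z*r - 16*z) + 4 = (r*z - 16*z) + 4 = (-16*z + r*z) + 4 = 4 - 16*z + r*z)
339/(1/(-57 + 380)) + L(-7, -2)/153 = 339/(1/(-57 + 380)) + (4 - 16*(-2) - 7*(-2))/153 = 339/(1/323) + (4 + 32 + 14)*(1/153) = 339/(1/323) + 50*(1/153) = 339*323 + 50/153 = 109497 + 50/153 = 16753091/153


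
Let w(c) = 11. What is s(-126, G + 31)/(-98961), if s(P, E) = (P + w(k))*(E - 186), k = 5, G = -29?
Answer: -21160/98961 ≈ -0.21382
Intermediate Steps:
s(P, E) = (-186 + E)*(11 + P) (s(P, E) = (P + 11)*(E - 186) = (11 + P)*(-186 + E) = (-186 + E)*(11 + P))
s(-126, G + 31)/(-98961) = (-2046 - 186*(-126) + 11*(-29 + 31) + (-29 + 31)*(-126))/(-98961) = (-2046 + 23436 + 11*2 + 2*(-126))*(-1/98961) = (-2046 + 23436 + 22 - 252)*(-1/98961) = 21160*(-1/98961) = -21160/98961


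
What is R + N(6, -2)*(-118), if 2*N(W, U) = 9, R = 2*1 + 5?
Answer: -524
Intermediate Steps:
R = 7 (R = 2 + 5 = 7)
N(W, U) = 9/2 (N(W, U) = (1/2)*9 = 9/2)
R + N(6, -2)*(-118) = 7 + (9/2)*(-118) = 7 - 531 = -524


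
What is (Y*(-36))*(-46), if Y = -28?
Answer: -46368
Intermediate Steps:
(Y*(-36))*(-46) = -28*(-36)*(-46) = 1008*(-46) = -46368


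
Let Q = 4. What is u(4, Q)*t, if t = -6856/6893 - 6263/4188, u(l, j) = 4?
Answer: -71883787/7216971 ≈ -9.9604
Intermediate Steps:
t = -71883787/28867884 (t = -6856*1/6893 - 6263*1/4188 = -6856/6893 - 6263/4188 = -71883787/28867884 ≈ -2.4901)
u(4, Q)*t = 4*(-71883787/28867884) = -71883787/7216971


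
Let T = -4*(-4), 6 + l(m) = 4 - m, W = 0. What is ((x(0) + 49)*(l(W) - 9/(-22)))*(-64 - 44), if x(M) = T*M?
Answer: 92610/11 ≈ 8419.1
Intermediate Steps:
l(m) = -2 - m (l(m) = -6 + (4 - m) = -2 - m)
T = 16
x(M) = 16*M
((x(0) + 49)*(l(W) - 9/(-22)))*(-64 - 44) = ((16*0 + 49)*((-2 - 1*0) - 9/(-22)))*(-64 - 44) = ((0 + 49)*((-2 + 0) - 9*(-1/22)))*(-108) = (49*(-2 + 9/22))*(-108) = (49*(-35/22))*(-108) = -1715/22*(-108) = 92610/11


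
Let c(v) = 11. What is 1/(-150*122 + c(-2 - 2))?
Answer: -1/18289 ≈ -5.4678e-5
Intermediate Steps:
1/(-150*122 + c(-2 - 2)) = 1/(-150*122 + 11) = 1/(-18300 + 11) = 1/(-18289) = -1/18289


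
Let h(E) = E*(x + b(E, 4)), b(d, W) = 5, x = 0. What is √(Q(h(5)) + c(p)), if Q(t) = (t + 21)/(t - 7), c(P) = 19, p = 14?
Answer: √194/3 ≈ 4.6428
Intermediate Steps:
h(E) = 5*E (h(E) = E*(0 + 5) = E*5 = 5*E)
Q(t) = (21 + t)/(-7 + t)
√(Q(h(5)) + c(p)) = √((21 + 5*5)/(-7 + 5*5) + 19) = √((21 + 25)/(-7 + 25) + 19) = √(46/18 + 19) = √((1/18)*46 + 19) = √(23/9 + 19) = √(194/9) = √194/3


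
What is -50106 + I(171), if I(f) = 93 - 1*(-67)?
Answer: -49946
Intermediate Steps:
I(f) = 160 (I(f) = 93 + 67 = 160)
-50106 + I(171) = -50106 + 160 = -49946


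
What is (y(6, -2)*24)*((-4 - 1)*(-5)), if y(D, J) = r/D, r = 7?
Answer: 700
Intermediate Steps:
y(D, J) = 7/D
(y(6, -2)*24)*((-4 - 1)*(-5)) = ((7/6)*24)*((-4 - 1)*(-5)) = ((7*(⅙))*24)*(-5*(-5)) = ((7/6)*24)*25 = 28*25 = 700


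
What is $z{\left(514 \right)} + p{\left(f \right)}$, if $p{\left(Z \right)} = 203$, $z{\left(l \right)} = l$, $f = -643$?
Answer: $717$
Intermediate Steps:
$z{\left(514 \right)} + p{\left(f \right)} = 514 + 203 = 717$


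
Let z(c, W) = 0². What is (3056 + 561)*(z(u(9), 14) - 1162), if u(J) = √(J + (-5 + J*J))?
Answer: -4202954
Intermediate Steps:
u(J) = √(-5 + J + J²) (u(J) = √(J + (-5 + J²)) = √(-5 + J + J²))
z(c, W) = 0
(3056 + 561)*(z(u(9), 14) - 1162) = (3056 + 561)*(0 - 1162) = 3617*(-1162) = -4202954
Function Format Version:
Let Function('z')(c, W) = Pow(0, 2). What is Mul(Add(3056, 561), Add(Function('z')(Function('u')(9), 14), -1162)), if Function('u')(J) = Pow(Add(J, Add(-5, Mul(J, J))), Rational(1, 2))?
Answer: -4202954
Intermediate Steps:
Function('u')(J) = Pow(Add(-5, J, Pow(J, 2)), Rational(1, 2)) (Function('u')(J) = Pow(Add(J, Add(-5, Pow(J, 2))), Rational(1, 2)) = Pow(Add(-5, J, Pow(J, 2)), Rational(1, 2)))
Function('z')(c, W) = 0
Mul(Add(3056, 561), Add(Function('z')(Function('u')(9), 14), -1162)) = Mul(Add(3056, 561), Add(0, -1162)) = Mul(3617, -1162) = -4202954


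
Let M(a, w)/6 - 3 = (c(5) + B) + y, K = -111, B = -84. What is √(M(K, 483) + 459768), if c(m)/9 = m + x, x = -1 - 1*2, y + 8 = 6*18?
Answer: 3*√51110 ≈ 678.23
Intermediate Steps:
y = 100 (y = -8 + 6*18 = -8 + 108 = 100)
x = -3 (x = -1 - 2 = -3)
c(m) = -27 + 9*m (c(m) = 9*(m - 3) = 9*(-3 + m) = -27 + 9*m)
M(a, w) = 222 (M(a, w) = 18 + 6*(((-27 + 9*5) - 84) + 100) = 18 + 6*(((-27 + 45) - 84) + 100) = 18 + 6*((18 - 84) + 100) = 18 + 6*(-66 + 100) = 18 + 6*34 = 18 + 204 = 222)
√(M(K, 483) + 459768) = √(222 + 459768) = √459990 = 3*√51110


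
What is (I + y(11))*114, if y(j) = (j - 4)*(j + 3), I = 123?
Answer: 25194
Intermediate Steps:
y(j) = (-4 + j)*(3 + j)
(I + y(11))*114 = (123 + (-12 + 11**2 - 1*11))*114 = (123 + (-12 + 121 - 11))*114 = (123 + 98)*114 = 221*114 = 25194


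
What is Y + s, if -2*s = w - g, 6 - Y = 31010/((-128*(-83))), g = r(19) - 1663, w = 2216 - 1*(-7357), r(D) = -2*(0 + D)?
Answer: -29927377/5312 ≈ -5633.9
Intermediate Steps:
r(D) = -2*D
w = 9573 (w = 2216 + 7357 = 9573)
g = -1701 (g = -2*19 - 1663 = -38 - 1663 = -1701)
Y = 16367/5312 (Y = 6 - 31010/((-128*(-83))) = 6 - 31010/10624 = 6 - 1*15505/5312 = 6 - 15505/5312 = 16367/5312 ≈ 3.0811)
s = -5637 (s = -(9573 - 1*(-1701))/2 = -(9573 + 1701)/2 = -1/2*11274 = -5637)
Y + s = 16367/5312 - 5637 = -29927377/5312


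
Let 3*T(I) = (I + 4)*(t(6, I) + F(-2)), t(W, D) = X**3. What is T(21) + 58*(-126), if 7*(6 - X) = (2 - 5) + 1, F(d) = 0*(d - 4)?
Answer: -5390332/1029 ≈ -5238.4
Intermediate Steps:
F(d) = 0 (F(d) = 0*(-4 + d) = 0)
X = 44/7 (X = 6 - ((2 - 5) + 1)/7 = 6 - (-3 + 1)/7 = 6 - 1/7*(-2) = 6 + 2/7 = 44/7 ≈ 6.2857)
t(W, D) = 85184/343 (t(W, D) = (44/7)**3 = 85184/343)
T(I) = 340736/1029 + 85184*I/1029 (T(I) = ((I + 4)*(85184/343 + 0))/3 = ((4 + I)*(85184/343))/3 = (340736/343 + 85184*I/343)/3 = 340736/1029 + 85184*I/1029)
T(21) + 58*(-126) = (340736/1029 + (85184/1029)*21) + 58*(-126) = (340736/1029 + 85184/49) - 7308 = 2129600/1029 - 7308 = -5390332/1029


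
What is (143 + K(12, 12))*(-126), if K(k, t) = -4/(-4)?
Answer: -18144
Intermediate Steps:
K(k, t) = 1 (K(k, t) = -4*(-¼) = 1)
(143 + K(12, 12))*(-126) = (143 + 1)*(-126) = 144*(-126) = -18144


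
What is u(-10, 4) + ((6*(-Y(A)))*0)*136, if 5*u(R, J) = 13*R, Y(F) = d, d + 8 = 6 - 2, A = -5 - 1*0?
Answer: -26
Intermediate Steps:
A = -5 (A = -5 + 0 = -5)
d = -4 (d = -8 + (6 - 2) = -8 + 4 = -4)
Y(F) = -4
u(R, J) = 13*R/5 (u(R, J) = (13*R)/5 = 13*R/5)
u(-10, 4) + ((6*(-Y(A)))*0)*136 = (13/5)*(-10) + ((6*(-1*(-4)))*0)*136 = -26 + ((6*4)*0)*136 = -26 + (24*0)*136 = -26 + 0*136 = -26 + 0 = -26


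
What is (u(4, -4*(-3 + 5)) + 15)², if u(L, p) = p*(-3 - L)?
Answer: 5041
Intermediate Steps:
(u(4, -4*(-3 + 5)) + 15)² = (-(-4*(-3 + 5))*(3 + 4) + 15)² = (-1*(-4*2)*7 + 15)² = (-1*(-8)*7 + 15)² = (56 + 15)² = 71² = 5041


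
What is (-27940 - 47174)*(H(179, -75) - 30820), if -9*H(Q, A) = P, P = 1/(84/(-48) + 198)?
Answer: 1817285615184/785 ≈ 2.3150e+9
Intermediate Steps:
P = 4/785 (P = 1/(84*(-1/48) + 198) = 1/(-7/4 + 198) = 1/(785/4) = 4/785 ≈ 0.0050955)
H(Q, A) = -4/7065 (H(Q, A) = -⅑*4/785 = -4/7065)
(-27940 - 47174)*(H(179, -75) - 30820) = (-27940 - 47174)*(-4/7065 - 30820) = -75114*(-217743304/7065) = 1817285615184/785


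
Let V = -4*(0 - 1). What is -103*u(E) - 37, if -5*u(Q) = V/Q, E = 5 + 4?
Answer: -1253/45 ≈ -27.844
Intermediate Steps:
E = 9
V = 4 (V = -4*(-1) = 4)
u(Q) = -4/(5*Q)
-103*u(E) - 37 = -(-412)/(5*9) - 37 = -103*(-4/45) - 37 = 412/45 - 37 = -1253/45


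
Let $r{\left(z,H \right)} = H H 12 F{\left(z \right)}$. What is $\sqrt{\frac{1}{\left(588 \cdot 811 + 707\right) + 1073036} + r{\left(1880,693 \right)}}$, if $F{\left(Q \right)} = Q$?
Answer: $\frac{\sqrt{26050213414388658668851}}{1550611} \approx 1.0409 \cdot 10^{5}$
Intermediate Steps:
$r{\left(z,H \right)} = 12 z H^{2}$ ($r{\left(z,H \right)} = H H 12 z = H^{2} \cdot 12 z = 12 H^{2} z = 12 z H^{2}$)
$\sqrt{\frac{1}{\left(588 \cdot 811 + 707\right) + 1073036} + r{\left(1880,693 \right)}} = \sqrt{\frac{1}{\left(588 \cdot 811 + 707\right) + 1073036} + 12 \cdot 1880 \cdot 693^{2}} = \sqrt{\frac{1}{\left(476868 + 707\right) + 1073036} + 12 \cdot 1880 \cdot 480249} = \sqrt{\frac{1}{477575 + 1073036} + 10834417440} = \sqrt{\frac{1}{1550611} + 10834417440} = \sqrt{\frac{16799966861055841}{1550611}} = \frac{\sqrt{26050213414388658668851}}{1550611}$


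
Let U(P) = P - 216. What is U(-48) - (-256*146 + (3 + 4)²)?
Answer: 37063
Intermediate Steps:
U(P) = -216 + P
U(-48) - (-256*146 + (3 + 4)²) = (-216 - 48) - (-256*146 + (3 + 4)²) = -264 - (-37376 + 7²) = -264 - (-37376 + 49) = -264 - 1*(-37327) = -264 + 37327 = 37063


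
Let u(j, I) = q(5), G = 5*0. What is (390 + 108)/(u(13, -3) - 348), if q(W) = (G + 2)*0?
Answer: -83/58 ≈ -1.4310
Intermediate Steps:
G = 0
q(W) = 0 (q(W) = (0 + 2)*0 = 2*0 = 0)
u(j, I) = 0
(390 + 108)/(u(13, -3) - 348) = (390 + 108)/(0 - 348) = 498/(-348) = 498*(-1/348) = -83/58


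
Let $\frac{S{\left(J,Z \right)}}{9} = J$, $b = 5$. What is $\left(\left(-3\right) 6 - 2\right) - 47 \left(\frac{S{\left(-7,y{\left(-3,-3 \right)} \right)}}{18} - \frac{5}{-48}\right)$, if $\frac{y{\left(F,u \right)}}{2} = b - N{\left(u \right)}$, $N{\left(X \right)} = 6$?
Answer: $\frac{6701}{48} \approx 139.6$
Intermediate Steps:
$y{\left(F,u \right)} = -2$ ($y{\left(F,u \right)} = 2 \left(5 - 6\right) = 2 \left(-1\right) = -2$)
$S{\left(J,Z \right)} = 9 J$
$\left(\left(-3\right) 6 - 2\right) - 47 \left(\frac{S{\left(-7,y{\left(-3,-3 \right)} \right)}}{18} - \frac{5}{-48}\right) = \left(\left(-3\right) 6 - 2\right) - 47 \left(\frac{9 \left(-7\right)}{18} - \frac{5}{-48}\right) = \left(-18 - 2\right) - 47 \left(\left(-63\right) \frac{1}{18} - - \frac{5}{48}\right) = -20 - 47 \left(- \frac{7}{2} + \frac{5}{48}\right) = -20 - - \frac{7661}{48} = -20 + \frac{7661}{48} = \frac{6701}{48}$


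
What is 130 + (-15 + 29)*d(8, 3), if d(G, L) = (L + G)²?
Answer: 1824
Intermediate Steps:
d(G, L) = (G + L)²
130 + (-15 + 29)*d(8, 3) = 130 + (-15 + 29)*(8 + 3)² = 130 + 14*11² = 130 + 14*121 = 130 + 1694 = 1824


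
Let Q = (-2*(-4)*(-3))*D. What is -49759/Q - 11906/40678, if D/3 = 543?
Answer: 779309813/795173544 ≈ 0.98005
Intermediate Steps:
D = 1629 (D = 3*543 = 1629)
Q = -39096 (Q = (-2*(-4)*(-3))*1629 = (8*(-3))*1629 = -24*1629 = -39096)
-49759/Q - 11906/40678 = -49759/(-39096) - 11906/40678 = -49759*(-1/39096) - 11906*1/40678 = 49759/39096 - 5953/20339 = 779309813/795173544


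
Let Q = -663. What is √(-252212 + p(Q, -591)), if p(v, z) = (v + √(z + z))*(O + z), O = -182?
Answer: √(260287 - 773*I*√1182) ≈ 510.85 - 26.012*I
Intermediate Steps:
p(v, z) = (-182 + z)*(v + √2*√z) (p(v, z) = (v + √(z + z))*(-182 + z) = (v + √(2*z))*(-182 + z) = (v + √2*√z)*(-182 + z) = (-182 + z)*(v + √2*√z))
√(-252212 + p(Q, -591)) = √(-252212 + (-182*(-663) - 663*(-591) + √2*(-591)^(3/2) - 182*√2*√(-591))) = √(-252212 + (120666 + 391833 + √2*(-591*I*√591) - 182*√2*I*√591)) = √(-252212 + (120666 + 391833 - 591*I*√1182 - 182*I*√1182)) = √(-252212 + (512499 - 773*I*√1182)) = √(260287 - 773*I*√1182)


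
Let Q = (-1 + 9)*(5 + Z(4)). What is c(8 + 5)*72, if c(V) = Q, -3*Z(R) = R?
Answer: 2112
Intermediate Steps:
Z(R) = -R/3
Q = 88/3 (Q = (-1 + 9)*(5 - ⅓*4) = 8*(5 - 4/3) = 8*(11/3) = 88/3 ≈ 29.333)
c(V) = 88/3
c(8 + 5)*72 = (88/3)*72 = 2112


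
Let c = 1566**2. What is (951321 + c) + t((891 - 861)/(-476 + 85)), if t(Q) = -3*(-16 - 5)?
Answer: 3403740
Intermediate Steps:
c = 2452356
t(Q) = 63 (t(Q) = -3*(-21) = 63)
(951321 + c) + t((891 - 861)/(-476 + 85)) = (951321 + 2452356) + 63 = 3403677 + 63 = 3403740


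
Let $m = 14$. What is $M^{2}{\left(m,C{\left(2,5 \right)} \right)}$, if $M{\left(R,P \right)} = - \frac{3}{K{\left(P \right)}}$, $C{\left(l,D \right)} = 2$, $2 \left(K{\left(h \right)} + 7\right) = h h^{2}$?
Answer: $1$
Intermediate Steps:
$K{\left(h \right)} = -7 + \frac{h^{3}}{2}$ ($K{\left(h \right)} = -7 + \frac{h h^{2}}{2} = -7 + \frac{h^{3}}{2}$)
$M{\left(R,P \right)} = - \frac{3}{-7 + \frac{P^{3}}{2}}$
$M^{2}{\left(m,C{\left(2,5 \right)} \right)} = \left(- \frac{6}{-14 + 2^{3}}\right)^{2} = \left(- \frac{6}{-14 + 8}\right)^{2} = \left(- \frac{6}{-6}\right)^{2} = \left(\left(-6\right) \left(- \frac{1}{6}\right)\right)^{2} = 1^{2} = 1$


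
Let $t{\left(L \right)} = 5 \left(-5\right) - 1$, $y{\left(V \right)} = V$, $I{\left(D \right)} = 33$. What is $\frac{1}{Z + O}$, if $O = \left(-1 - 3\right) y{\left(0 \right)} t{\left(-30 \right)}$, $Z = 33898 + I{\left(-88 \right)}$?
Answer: $\frac{1}{33931} \approx 2.9472 \cdot 10^{-5}$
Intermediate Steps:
$t{\left(L \right)} = -26$ ($t{\left(L \right)} = -25 - 1 = -26$)
$Z = 33931$ ($Z = 33898 + 33 = 33931$)
$O = 0$ ($O = \left(-1 - 3\right) 0 \left(-26\right) = \left(-4\right) 0 \left(-26\right) = 0 \left(-26\right) = 0$)
$\frac{1}{Z + O} = \frac{1}{33931 + 0} = \frac{1}{33931}$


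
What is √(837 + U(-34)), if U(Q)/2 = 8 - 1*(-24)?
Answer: √901 ≈ 30.017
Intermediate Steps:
U(Q) = 64 (U(Q) = 2*(8 - 1*(-24)) = 2*(8 + 24) = 2*32 = 64)
√(837 + U(-34)) = √(837 + 64) = √901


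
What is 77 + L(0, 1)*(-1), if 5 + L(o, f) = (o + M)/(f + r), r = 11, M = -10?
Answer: 497/6 ≈ 82.833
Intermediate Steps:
L(o, f) = -5 + (-10 + o)/(11 + f) (L(o, f) = -5 + (o - 10)/(f + 11) = -5 + (-10 + o)/(11 + f))
77 + L(0, 1)*(-1) = 77 + ((-65 + 0 - 5*1)/(11 + 1))*(-1) = 77 + ((-65 + 0 - 5)/12)*(-1) = 77 + ((1/12)*(-70))*(-1) = 77 - 35/6*(-1) = 77 + 35/6 = 497/6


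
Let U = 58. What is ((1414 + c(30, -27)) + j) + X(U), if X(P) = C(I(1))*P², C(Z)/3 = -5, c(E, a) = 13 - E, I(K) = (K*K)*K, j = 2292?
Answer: -46771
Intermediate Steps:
I(K) = K³ (I(K) = K²*K = K³)
C(Z) = -15 (C(Z) = 3*(-5) = -15)
X(P) = -15*P²
((1414 + c(30, -27)) + j) + X(U) = ((1414 + (13 - 1*30)) + 2292) - 15*58² = ((1414 + (13 - 30)) + 2292) - 15*3364 = ((1414 - 17) + 2292) - 50460 = (1397 + 2292) - 50460 = 3689 - 50460 = -46771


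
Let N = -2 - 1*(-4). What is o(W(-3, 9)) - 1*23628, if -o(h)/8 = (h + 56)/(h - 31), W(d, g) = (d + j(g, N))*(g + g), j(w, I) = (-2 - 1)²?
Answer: -1820668/77 ≈ -23645.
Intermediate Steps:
N = 2 (N = -2 + 4 = 2)
j(w, I) = 9 (j(w, I) = (-3)² = 9)
W(d, g) = 2*g*(9 + d) (W(d, g) = (d + 9)*(g + g) = (9 + d)*(2*g) = 2*g*(9 + d))
o(h) = -8*(56 + h)/(-31 + h) (o(h) = -8*(h + 56)/(h - 31) = -8*(56 + h)/(-31 + h))
o(W(-3, 9)) - 1*23628 = 8*(-56 - 2*9*(9 - 3))/(-31 + 2*9*(9 - 3)) - 1*23628 = 8*(-56 - 2*9*6)/(-31 + 2*9*6) - 23628 = 8*(-56 - 1*108)/(-31 + 108) - 23628 = 8*(-56 - 108)/77 - 23628 = 8*(1/77)*(-164) - 23628 = -1312/77 - 23628 = -1820668/77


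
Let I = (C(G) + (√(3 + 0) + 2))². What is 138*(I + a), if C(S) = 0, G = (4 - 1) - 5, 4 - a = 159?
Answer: -20424 + 552*√3 ≈ -19468.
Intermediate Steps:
a = -155 (a = 4 - 1*159 = 4 - 159 = -155)
G = -2 (G = 3 - 5 = -2)
I = (2 + √3)² (I = (0 + (√(3 + 0) + 2))² = (0 + (√3 + 2))² = (0 + (2 + √3))² = (2 + √3)² ≈ 13.928)
138*(I + a) = 138*((2 + √3)² - 155) = 138*(-155 + (2 + √3)²) = -21390 + 138*(2 + √3)²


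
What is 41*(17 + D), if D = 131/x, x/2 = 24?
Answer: 38827/48 ≈ 808.90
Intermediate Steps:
x = 48 (x = 2*24 = 48)
D = 131/48 ≈ 2.7292
41*(17 + D) = 41*(17 + 131/48) = 41*(947/48) = 38827/48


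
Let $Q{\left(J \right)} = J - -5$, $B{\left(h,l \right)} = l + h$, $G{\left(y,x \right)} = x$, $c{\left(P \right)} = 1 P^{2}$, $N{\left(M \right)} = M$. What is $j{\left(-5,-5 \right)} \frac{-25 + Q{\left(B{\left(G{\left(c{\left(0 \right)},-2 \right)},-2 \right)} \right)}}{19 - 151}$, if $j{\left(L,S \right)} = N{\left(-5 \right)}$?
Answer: $- \frac{10}{11} \approx -0.90909$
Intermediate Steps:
$j{\left(L,S \right)} = -5$
$c{\left(P \right)} = P^{2}$
$B{\left(h,l \right)} = h + l$
$Q{\left(J \right)} = 5 + J$ ($Q{\left(J \right)} = J + 5 = 5 + J$)
$j{\left(-5,-5 \right)} \frac{-25 + Q{\left(B{\left(G{\left(c{\left(0 \right)},-2 \right)},-2 \right)} \right)}}{19 - 151} = - 5 \frac{-25 + \left(5 - 4\right)}{19 - 151} = - 5 \frac{-25 + \left(5 - 4\right)}{-132} = - 5 \left(-25 + 1\right) \left(- \frac{1}{132}\right) = - 5 \left(\left(-24\right) \left(- \frac{1}{132}\right)\right) = \left(-5\right) \frac{2}{11} = - \frac{10}{11}$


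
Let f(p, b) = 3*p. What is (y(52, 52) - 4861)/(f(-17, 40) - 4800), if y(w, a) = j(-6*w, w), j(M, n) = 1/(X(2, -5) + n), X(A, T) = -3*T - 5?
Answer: 301381/300762 ≈ 1.0021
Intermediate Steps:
X(A, T) = -5 - 3*T
j(M, n) = 1/(10 + n) (j(M, n) = 1/((-5 - 3*(-5)) + n) = 1/((-5 + 15) + n) = 1/(10 + n))
y(w, a) = 1/(10 + w)
(y(52, 52) - 4861)/(f(-17, 40) - 4800) = (1/(10 + 52) - 4861)/(3*(-17) - 4800) = (1/62 - 4861)/(-51 - 4800) = (1/62 - 4861)/(-4851) = -301381/62*(-1/4851) = 301381/300762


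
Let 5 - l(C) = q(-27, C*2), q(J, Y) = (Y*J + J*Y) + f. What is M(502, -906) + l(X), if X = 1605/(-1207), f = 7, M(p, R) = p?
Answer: 430160/1207 ≈ 356.39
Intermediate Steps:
q(J, Y) = 7 + 2*J*Y (q(J, Y) = (Y*J + J*Y) + 7 = (J*Y + J*Y) + 7 = 2*J*Y + 7 = 7 + 2*J*Y)
X = -1605/1207 (X = 1605*(-1/1207) = -1605/1207 ≈ -1.3297)
l(C) = -2 + 108*C (l(C) = 5 - (7 + 2*(-27)*(C*2)) = 5 - (7 + 2*(-27)*(2*C)) = 5 - (7 - 108*C) = 5 + (-7 + 108*C) = -2 + 108*C)
M(502, -906) + l(X) = 502 + (-2 + 108*(-1605/1207)) = 502 + (-2 - 173340/1207) = 502 - 175754/1207 = 430160/1207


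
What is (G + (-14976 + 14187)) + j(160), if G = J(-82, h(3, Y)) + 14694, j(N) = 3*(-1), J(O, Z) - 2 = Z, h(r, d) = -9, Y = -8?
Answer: 13895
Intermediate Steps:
J(O, Z) = 2 + Z
j(N) = -3
G = 14687 (G = (2 - 9) + 14694 = -7 + 14694 = 14687)
(G + (-14976 + 14187)) + j(160) = (14687 + (-14976 + 14187)) - 3 = (14687 - 789) - 3 = 13898 - 3 = 13895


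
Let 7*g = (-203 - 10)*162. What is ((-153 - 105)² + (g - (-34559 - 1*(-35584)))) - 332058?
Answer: -1900139/7 ≈ -2.7145e+5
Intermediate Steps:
g = -34506/7 (g = ((-203 - 10)*162)/7 = (-213*162)/7 = (⅐)*(-34506) = -34506/7 ≈ -4929.4)
((-153 - 105)² + (g - (-34559 - 1*(-35584)))) - 332058 = ((-153 - 105)² + (-34506/7 - (-34559 - 1*(-35584)))) - 332058 = ((-258)² + (-34506/7 - (-34559 + 35584))) - 332058 = (66564 + (-34506/7 - 1*1025)) - 332058 = (66564 + (-34506/7 - 1025)) - 332058 = (66564 - 41681/7) - 332058 = 424267/7 - 332058 = -1900139/7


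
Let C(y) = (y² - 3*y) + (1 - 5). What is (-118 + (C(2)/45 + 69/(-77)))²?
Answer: 18900475441/1334025 ≈ 14168.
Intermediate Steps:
C(y) = -4 + y² - 3*y (C(y) = (y² - 3*y) - 4 = -4 + y² - 3*y)
(-118 + (C(2)/45 + 69/(-77)))² = (-118 + ((-4 + 2² - 3*2)/45 + 69/(-77)))² = (-118 + ((-4 + 4 - 6)*(1/45) + 69*(-1/77)))² = (-118 + (-6*1/45 - 69/77))² = (-118 + (-2/15 - 69/77))² = (-118 - 1189/1155)² = (-137479/1155)² = 18900475441/1334025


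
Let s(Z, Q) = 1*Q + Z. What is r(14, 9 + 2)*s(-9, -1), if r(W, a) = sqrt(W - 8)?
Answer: -10*sqrt(6) ≈ -24.495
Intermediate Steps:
s(Z, Q) = Q + Z
r(W, a) = sqrt(-8 + W)
r(14, 9 + 2)*s(-9, -1) = sqrt(-8 + 14)*(-1 - 9) = sqrt(6)*(-10) = -10*sqrt(6)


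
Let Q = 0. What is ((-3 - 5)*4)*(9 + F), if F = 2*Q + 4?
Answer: -416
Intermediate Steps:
F = 4 (F = 2*0 + 4 = 0 + 4 = 4)
((-3 - 5)*4)*(9 + F) = ((-3 - 5)*4)*(9 + 4) = -8*4*13 = -32*13 = -416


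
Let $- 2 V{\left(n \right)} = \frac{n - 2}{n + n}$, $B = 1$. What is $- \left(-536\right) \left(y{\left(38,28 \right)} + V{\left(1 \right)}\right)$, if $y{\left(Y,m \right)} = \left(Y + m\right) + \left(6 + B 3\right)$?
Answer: $40334$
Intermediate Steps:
$V{\left(n \right)} = - \frac{-2 + n}{4 n}$ ($V{\left(n \right)} = - \frac{\left(n - 2\right) \frac{1}{n + n}}{2} = - \frac{\left(-2 + n\right) \frac{1}{2 n}}{2} = - \frac{\frac{1}{2} \frac{1}{n} \left(-2 + n\right)}{2} = - \frac{-2 + n}{4 n}$)
$y{\left(Y,m \right)} = 9 + Y + m$ ($y{\left(Y,m \right)} = \left(Y + m\right) + \left(6 + 1 \cdot 3\right) = \left(Y + m\right) + \left(6 + 3\right) = \left(Y + m\right) + 9 = 9 + Y + m$)
$- \left(-536\right) \left(y{\left(38,28 \right)} + V{\left(1 \right)}\right) = - \left(-536\right) \left(\left(9 + 38 + 28\right) + \frac{2 - 1}{4 \cdot 1}\right) = - \left(-536\right) \left(75 + \frac{1}{4} \cdot 1 \left(2 - 1\right)\right) = - \left(-536\right) \left(75 + \frac{1}{4} \cdot 1 \cdot 1\right) = - \left(-536\right) \left(75 + \frac{1}{4}\right) = - \frac{\left(-536\right) 301}{4} = \left(-1\right) \left(-40334\right) = 40334$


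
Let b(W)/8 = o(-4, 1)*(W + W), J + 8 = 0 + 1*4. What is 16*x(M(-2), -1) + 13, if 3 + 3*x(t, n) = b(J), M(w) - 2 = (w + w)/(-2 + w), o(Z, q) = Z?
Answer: 4087/3 ≈ 1362.3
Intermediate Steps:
J = -4 (J = -8 + (0 + 1*4) = -8 + (0 + 4) = -8 + 4 = -4)
M(w) = 2 + 2*w/(-2 + w) (M(w) = 2 + (w + w)/(-2 + w) = 2 + (2*w)/(-2 + w) = 2 + 2*w/(-2 + w))
b(W) = -64*W (b(W) = 8*(-4*(W + W)) = 8*(-8*W) = -64*W)
x(t, n) = 253/3 (x(t, n) = -1 + (-64*(-4))/3 = -1 + (1/3)*256 = -1 + 256/3 = 253/3)
16*x(M(-2), -1) + 13 = 16*(253/3) + 13 = 4048/3 + 13 = 4087/3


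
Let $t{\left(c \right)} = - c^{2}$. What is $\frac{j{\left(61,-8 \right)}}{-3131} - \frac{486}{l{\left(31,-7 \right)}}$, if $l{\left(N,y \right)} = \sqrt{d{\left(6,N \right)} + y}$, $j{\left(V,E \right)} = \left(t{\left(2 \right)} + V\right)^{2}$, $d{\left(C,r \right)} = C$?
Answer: $- \frac{3249}{3131} + 486 i \approx -1.0377 + 486.0 i$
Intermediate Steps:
$j{\left(V,E \right)} = \left(-4 + V\right)^{2}$ ($j{\left(V,E \right)} = \left(- 2^{2} + V\right)^{2} = \left(\left(-1\right) 4 + V\right)^{2} = \left(-4 + V\right)^{2}$)
$l{\left(N,y \right)} = \sqrt{6 + y}$
$\frac{j{\left(61,-8 \right)}}{-3131} - \frac{486}{l{\left(31,-7 \right)}} = \frac{\left(-4 + 61\right)^{2}}{-3131} - \frac{486}{\sqrt{6 - 7}} = 57^{2} \left(- \frac{1}{3131}\right) - \frac{486}{\sqrt{-1}} = 3249 \left(- \frac{1}{3131}\right) - \frac{486}{i} = - \frac{3249}{3131} - 486 \left(- i\right) = - \frac{3249}{3131} + 486 i$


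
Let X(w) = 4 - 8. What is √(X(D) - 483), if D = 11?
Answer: I*√487 ≈ 22.068*I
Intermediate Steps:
X(w) = -4
√(X(D) - 483) = √(-4 - 483) = √(-487) = I*√487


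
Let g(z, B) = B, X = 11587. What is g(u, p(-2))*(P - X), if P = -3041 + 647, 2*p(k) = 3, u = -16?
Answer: -41943/2 ≈ -20972.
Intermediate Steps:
p(k) = 3/2 (p(k) = (½)*3 = 3/2)
P = -2394
g(u, p(-2))*(P - X) = 3*(-2394 - 1*11587)/2 = 3*(-2394 - 11587)/2 = (3/2)*(-13981) = -41943/2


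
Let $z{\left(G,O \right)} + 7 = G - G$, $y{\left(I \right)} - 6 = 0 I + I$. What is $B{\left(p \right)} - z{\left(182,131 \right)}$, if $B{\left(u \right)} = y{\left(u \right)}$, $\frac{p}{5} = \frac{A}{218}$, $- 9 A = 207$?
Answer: $\frac{2719}{218} \approx 12.472$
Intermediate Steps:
$A = -23$ ($A = \left(- \frac{1}{9}\right) 207 = -23$)
$p = - \frac{115}{218}$ ($p = 5 \left(- \frac{23}{218}\right) = - \frac{115}{218} \approx -0.52752$)
$y{\left(I \right)} = 6 + I$ ($y{\left(I \right)} = 6 + \left(0 I + I\right) = 6 + \left(0 + I\right) = 6 + I$)
$z{\left(G,O \right)} = -7$ ($z{\left(G,O \right)} = -7 + \left(G - G\right) = -7 + 0 = -7$)
$B{\left(u \right)} = 6 + u$
$B{\left(p \right)} - z{\left(182,131 \right)} = \left(6 - \frac{115}{218}\right) - -7 = \frac{1193}{218} + 7 = \frac{2719}{218}$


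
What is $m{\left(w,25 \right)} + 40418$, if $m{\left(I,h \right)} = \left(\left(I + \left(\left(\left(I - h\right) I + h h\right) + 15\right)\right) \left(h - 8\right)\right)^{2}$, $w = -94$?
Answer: $39777949554$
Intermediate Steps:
$m{\left(I,h \right)} = \left(-8 + h\right)^{2} \left(15 + I + h^{2} + I \left(I - h\right)\right)^{2}$ ($m{\left(I,h \right)} = \left(\left(I + \left(\left(I \left(I - h\right) + h^{2}\right) + 15\right)\right) \left(-8 + h\right)\right)^{2} = \left(\left(I + \left(\left(h^{2} + I \left(I - h\right)\right) + 15\right)\right) \left(-8 + h\right)\right)^{2} = \left(\left(I + \left(15 + h^{2} + I \left(I - h\right)\right)\right) \left(-8 + h\right)\right)^{2} = \left(\left(15 + I + h^{2} + I \left(I - h\right)\right) \left(-8 + h\right)\right)^{2} = \left(\left(-8 + h\right) \left(15 + I + h^{2} + I \left(I - h\right)\right)\right)^{2} = \left(-8 + h\right)^{2} \left(15 + I + h^{2} + I \left(I - h\right)\right)^{2}$)
$m{\left(w,25 \right)} + 40418 = \left(-8 + 25\right)^{2} \left(15 - 94 + \left(-94\right)^{2} + 25^{2} - \left(-94\right) 25\right)^{2} + 40418 = 17^{2} \left(15 - 94 + 8836 + 625 + 2350\right)^{2} + 40418 = 289 \cdot 11732^{2} + 40418 = 289 \cdot 137639824 + 40418 = 39777909136 + 40418 = 39777949554$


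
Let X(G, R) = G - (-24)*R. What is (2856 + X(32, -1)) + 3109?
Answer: 5973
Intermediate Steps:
X(G, R) = G + 24*R
(2856 + X(32, -1)) + 3109 = (2856 + (32 + 24*(-1))) + 3109 = (2856 + (32 - 24)) + 3109 = (2856 + 8) + 3109 = 2864 + 3109 = 5973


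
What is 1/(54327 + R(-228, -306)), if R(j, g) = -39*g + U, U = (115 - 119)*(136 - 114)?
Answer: 1/66173 ≈ 1.5112e-5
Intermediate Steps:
U = -88 (U = -4*22 = -88)
R(j, g) = -88 - 39*g (R(j, g) = -39*g - 88 = -88 - 39*g)
1/(54327 + R(-228, -306)) = 1/(54327 + (-88 - 39*(-306))) = 1/(54327 + (-88 + 11934)) = 1/(54327 + 11846) = 1/66173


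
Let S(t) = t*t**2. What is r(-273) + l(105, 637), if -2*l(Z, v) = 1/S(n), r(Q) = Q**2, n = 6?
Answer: 32196527/432 ≈ 74529.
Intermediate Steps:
S(t) = t**3
l(Z, v) = -1/432 (l(Z, v) = -1/(2*(6**3)) = -1/2/216 = -1/2*1/216 = -1/432)
r(-273) + l(105, 637) = (-273)**2 - 1/432 = 74529 - 1/432 = 32196527/432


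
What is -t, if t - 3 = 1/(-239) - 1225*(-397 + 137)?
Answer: -76122216/239 ≈ -3.1850e+5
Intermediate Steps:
t = 76122216/239 (t = 3 + (1/(-239) - 1225*(-397 + 137)) = 3 + (-1/239 - 1225*(-260)) = 3 + (-1/239 + 318500) = 3 + 76121499/239 = 76122216/239 ≈ 3.1850e+5)
-t = -1*76122216/239 = -76122216/239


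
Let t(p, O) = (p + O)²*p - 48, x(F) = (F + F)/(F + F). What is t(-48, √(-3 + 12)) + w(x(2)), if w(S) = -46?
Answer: -97294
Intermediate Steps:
x(F) = 1 (x(F) = (2*F)/((2*F)) = (2*F)*(1/(2*F)) = 1)
t(p, O) = -48 + p*(O + p)² (t(p, O) = (O + p)²*p - 48 = p*(O + p)² - 48 = -48 + p*(O + p)²)
t(-48, √(-3 + 12)) + w(x(2)) = (-48 - 48*(√(-3 + 12) - 48)²) - 46 = (-48 - 48*(√9 - 48)²) - 46 = (-48 - 48*(3 - 48)²) - 46 = (-48 - 48*(-45)²) - 46 = (-48 - 48*2025) - 46 = (-48 - 97200) - 46 = -97248 - 46 = -97294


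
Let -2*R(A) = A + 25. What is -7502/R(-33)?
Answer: -3751/2 ≈ -1875.5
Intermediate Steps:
R(A) = -25/2 - A/2 (R(A) = -(A + 25)/2 = -(25 + A)/2 = -25/2 - A/2)
-7502/R(-33) = -7502/(-25/2 - 1/2*(-33)) = -7502/(-25/2 + 33/2) = -7502/4 = -7502*1/4 = -3751/2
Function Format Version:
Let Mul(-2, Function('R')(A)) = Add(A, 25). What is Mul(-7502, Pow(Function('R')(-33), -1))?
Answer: Rational(-3751, 2) ≈ -1875.5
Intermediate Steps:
Function('R')(A) = Add(Rational(-25, 2), Mul(Rational(-1, 2), A)) (Function('R')(A) = Mul(Rational(-1, 2), Add(A, 25)) = Mul(Rational(-1, 2), Add(25, A)) = Add(Rational(-25, 2), Mul(Rational(-1, 2), A)))
Mul(-7502, Pow(Function('R')(-33), -1)) = Mul(-7502, Pow(Add(Rational(-25, 2), Mul(Rational(-1, 2), -33)), -1)) = Mul(-7502, Pow(Add(Rational(-25, 2), Rational(33, 2)), -1)) = Mul(-7502, Pow(4, -1)) = Mul(-7502, Rational(1, 4)) = Rational(-3751, 2)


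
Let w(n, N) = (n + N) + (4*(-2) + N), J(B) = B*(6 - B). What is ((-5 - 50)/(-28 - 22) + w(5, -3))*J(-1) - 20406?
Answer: -203507/10 ≈ -20351.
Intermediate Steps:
w(n, N) = -8 + n + 2*N (w(n, N) = (N + n) + (-8 + N) = -8 + n + 2*N)
((-5 - 50)/(-28 - 22) + w(5, -3))*J(-1) - 20406 = ((-5 - 50)/(-28 - 22) + (-8 + 5 + 2*(-3)))*(-(6 - 1*(-1))) - 20406 = (-55/(-50) + (-8 + 5 - 6))*(-(6 + 1)) - 20406 = (-55*(-1/50) - 9)*(-1*7) - 20406 = (11/10 - 9)*(-7) - 20406 = -79/10*(-7) - 20406 = 553/10 - 20406 = -203507/10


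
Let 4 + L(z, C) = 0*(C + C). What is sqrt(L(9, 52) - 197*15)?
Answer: I*sqrt(2959) ≈ 54.397*I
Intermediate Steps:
L(z, C) = -4 (L(z, C) = -4 + 0*(C + C) = -4 + 0*(2*C) = -4 + 0 = -4)
sqrt(L(9, 52) - 197*15) = sqrt(-4 - 197*15) = sqrt(-4 - 2955) = sqrt(-2959) = I*sqrt(2959)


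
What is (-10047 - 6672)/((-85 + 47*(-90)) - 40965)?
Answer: 16719/45280 ≈ 0.36924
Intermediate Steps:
(-10047 - 6672)/((-85 + 47*(-90)) - 40965) = -16719/((-85 - 4230) - 40965) = -16719/(-4315 - 40965) = -16719/(-45280) = -16719*(-1/45280) = 16719/45280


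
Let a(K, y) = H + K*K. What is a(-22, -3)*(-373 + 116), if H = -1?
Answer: -124131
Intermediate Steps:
a(K, y) = -1 + K² (a(K, y) = -1 + K*K = -1 + K²)
a(-22, -3)*(-373 + 116) = (-1 + (-22)²)*(-373 + 116) = (-1 + 484)*(-257) = 483*(-257) = -124131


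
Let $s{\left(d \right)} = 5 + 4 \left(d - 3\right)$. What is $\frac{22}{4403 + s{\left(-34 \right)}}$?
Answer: $\frac{11}{2130} \approx 0.0051643$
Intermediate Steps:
$s{\left(d \right)} = -7 + 4 d$ ($s{\left(d \right)} = 5 + 4 \left(d - 3\right) = 5 + 4 \left(-3 + d\right) = 5 + \left(-12 + 4 d\right) = -7 + 4 d$)
$\frac{22}{4403 + s{\left(-34 \right)}} = \frac{22}{4403 + \left(-7 + 4 \left(-34\right)\right)} = \frac{22}{4403 - 143} = \frac{22}{4260} = 22 \cdot \frac{1}{4260} = \frac{11}{2130}$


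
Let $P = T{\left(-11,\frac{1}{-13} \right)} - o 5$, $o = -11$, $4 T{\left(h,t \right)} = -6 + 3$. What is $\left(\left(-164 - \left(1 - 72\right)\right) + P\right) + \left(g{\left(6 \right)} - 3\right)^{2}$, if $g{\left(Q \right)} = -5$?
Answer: $\frac{101}{4} \approx 25.25$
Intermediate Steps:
$T{\left(h,t \right)} = - \frac{3}{4}$ ($T{\left(h,t \right)} = \frac{-6 + 3}{4} = \frac{1}{4} \left(-3\right) = - \frac{3}{4}$)
$P = \frac{217}{4}$ ($P = - \frac{3}{4} - \left(-11\right) 5 = - \frac{3}{4} - -55 = - \frac{3}{4} + 55 = \frac{217}{4} \approx 54.25$)
$\left(\left(-164 - \left(1 - 72\right)\right) + P\right) + \left(g{\left(6 \right)} - 3\right)^{2} = \left(\left(-164 - \left(1 - 72\right)\right) + \frac{217}{4}\right) + \left(-5 - 3\right)^{2} = \left(\left(-164 - -71\right) + \frac{217}{4}\right) + \left(-8\right)^{2} = \left(\left(-164 + 71\right) + \frac{217}{4}\right) + 64 = \left(-93 + \frac{217}{4}\right) + 64 = - \frac{155}{4} + 64 = \frac{101}{4}$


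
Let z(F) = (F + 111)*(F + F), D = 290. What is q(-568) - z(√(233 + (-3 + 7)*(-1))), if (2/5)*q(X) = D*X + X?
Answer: -413678 - 222*√229 ≈ -4.1704e+5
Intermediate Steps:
z(F) = 2*F*(111 + F) (z(F) = (111 + F)*(2*F) = 2*F*(111 + F))
q(X) = 1455*X/2 (q(X) = 5*(290*X + X)/2 = 5*(291*X)/2 = 1455*X/2)
q(-568) - z(√(233 + (-3 + 7)*(-1))) = (1455/2)*(-568) - 2*√(233 + (-3 + 7)*(-1))*(111 + √(233 + (-3 + 7)*(-1))) = -413220 - 2*√(233 + 4*(-1))*(111 + √(233 + 4*(-1))) = -413220 - 2*√(233 - 4)*(111 + √(233 - 4)) = -413220 - 2*√229*(111 + √229)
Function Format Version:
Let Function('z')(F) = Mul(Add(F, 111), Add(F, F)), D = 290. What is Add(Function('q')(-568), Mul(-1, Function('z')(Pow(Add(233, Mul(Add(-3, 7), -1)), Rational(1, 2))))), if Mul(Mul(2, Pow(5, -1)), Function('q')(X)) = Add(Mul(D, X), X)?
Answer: Add(-413678, Mul(-222, Pow(229, Rational(1, 2)))) ≈ -4.1704e+5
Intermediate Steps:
Function('z')(F) = Mul(2, F, Add(111, F)) (Function('z')(F) = Mul(Add(111, F), Mul(2, F)) = Mul(2, F, Add(111, F)))
Function('q')(X) = Mul(Rational(1455, 2), X) (Function('q')(X) = Mul(Rational(5, 2), Add(Mul(290, X), X)) = Mul(Rational(5, 2), Mul(291, X)) = Mul(Rational(1455, 2), X))
Add(Function('q')(-568), Mul(-1, Function('z')(Pow(Add(233, Mul(Add(-3, 7), -1)), Rational(1, 2))))) = Add(Mul(Rational(1455, 2), -568), Mul(-1, Mul(2, Pow(Add(233, Mul(Add(-3, 7), -1)), Rational(1, 2)), Add(111, Pow(Add(233, Mul(Add(-3, 7), -1)), Rational(1, 2)))))) = Add(-413220, Mul(-1, Mul(2, Pow(Add(233, Mul(4, -1)), Rational(1, 2)), Add(111, Pow(Add(233, Mul(4, -1)), Rational(1, 2)))))) = Add(-413220, Mul(-1, Mul(2, Pow(Add(233, -4), Rational(1, 2)), Add(111, Pow(Add(233, -4), Rational(1, 2)))))) = Add(-413220, Mul(-1, Mul(2, Pow(229, Rational(1, 2)), Add(111, Pow(229, Rational(1, 2)))))) = Add(-413220, Mul(-2, Pow(229, Rational(1, 2)), Add(111, Pow(229, Rational(1, 2)))))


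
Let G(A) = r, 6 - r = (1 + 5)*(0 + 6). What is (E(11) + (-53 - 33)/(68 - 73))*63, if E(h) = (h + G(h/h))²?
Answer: 119133/5 ≈ 23827.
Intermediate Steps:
r = -30 (r = 6 - (1 + 5)*(0 + 6) = 6 - 6*6 = 6 - 1*36 = 6 - 36 = -30)
G(A) = -30
E(h) = (-30 + h)² (E(h) = (h - 30)² = (-30 + h)²)
(E(11) + (-53 - 33)/(68 - 73))*63 = ((-30 + 11)² + (-53 - 33)/(68 - 73))*63 = ((-19)² - 86/(-5))*63 = (361 - 86*(-⅕))*63 = (361 + 86/5)*63 = (1891/5)*63 = 119133/5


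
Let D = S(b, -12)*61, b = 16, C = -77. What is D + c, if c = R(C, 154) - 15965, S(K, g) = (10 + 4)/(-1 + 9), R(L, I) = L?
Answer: -63741/4 ≈ -15935.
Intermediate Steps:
S(K, g) = 7/4 (S(K, g) = 14/8 = 14*(⅛) = 7/4)
c = -16042 (c = -77 - 15965 = -16042)
D = 427/4 (D = (7/4)*61 = 427/4 ≈ 106.75)
D + c = 427/4 - 16042 = -63741/4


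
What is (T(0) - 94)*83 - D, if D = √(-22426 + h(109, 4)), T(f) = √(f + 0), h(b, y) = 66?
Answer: -7802 - 2*I*√5590 ≈ -7802.0 - 149.53*I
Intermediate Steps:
T(f) = √f
D = 2*I*√5590 (D = √(-22426 + 66) = √(-22360) = 2*I*√5590 ≈ 149.53*I)
(T(0) - 94)*83 - D = (√0 - 94)*83 - 2*I*√5590 = (0 - 94)*83 - 2*I*√5590 = -94*83 - 2*I*√5590 = -7802 - 2*I*√5590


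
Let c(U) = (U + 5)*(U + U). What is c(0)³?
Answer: 0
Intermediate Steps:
c(U) = 2*U*(5 + U) (c(U) = (5 + U)*(2*U) = 2*U*(5 + U))
c(0)³ = (2*0*(5 + 0))³ = (2*0*5)³ = 0³ = 0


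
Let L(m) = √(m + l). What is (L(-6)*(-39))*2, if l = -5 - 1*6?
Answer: -78*I*√17 ≈ -321.6*I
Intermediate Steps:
l = -11 (l = -5 - 6 = -11)
L(m) = √(-11 + m) (L(m) = √(m - 11) = √(-11 + m))
(L(-6)*(-39))*2 = (√(-11 - 6)*(-39))*2 = (√(-17)*(-39))*2 = ((I*√17)*(-39))*2 = -39*I*√17*2 = -78*I*√17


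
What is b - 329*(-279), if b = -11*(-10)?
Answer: 91901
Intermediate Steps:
b = 110
b - 329*(-279) = 110 - 329*(-279) = 110 + 91791 = 91901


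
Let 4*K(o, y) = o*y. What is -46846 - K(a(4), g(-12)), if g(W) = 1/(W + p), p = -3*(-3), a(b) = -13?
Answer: -562165/12 ≈ -46847.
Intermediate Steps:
p = 9
g(W) = 1/(9 + W) (g(W) = 1/(W + 9) = 1/(9 + W))
K(o, y) = o*y/4 (K(o, y) = (o*y)/4 = o*y/4)
-46846 - K(a(4), g(-12)) = -46846 - (-13)/(4*(9 - 12)) = -46846 - (-13)/(4*(-3)) = -46846 - (-13)*(-1)/(4*3) = -46846 - 1*13/12 = -46846 - 13/12 = -562165/12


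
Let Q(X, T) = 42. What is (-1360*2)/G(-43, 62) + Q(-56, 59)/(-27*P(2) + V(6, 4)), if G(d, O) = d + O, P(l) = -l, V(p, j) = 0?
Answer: -24347/171 ≈ -142.38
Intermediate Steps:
G(d, O) = O + d
(-1360*2)/G(-43, 62) + Q(-56, 59)/(-27*P(2) + V(6, 4)) = (-1360*2)/(62 - 43) + 42/(-(-27)*2 + 0) = -2720/19 + 42/(-27*(-2) + 0) = -2720*1/19 + 42/(54 + 0) = -2720/19 + 42/54 = -2720/19 + 42*(1/54) = -2720/19 + 7/9 = -24347/171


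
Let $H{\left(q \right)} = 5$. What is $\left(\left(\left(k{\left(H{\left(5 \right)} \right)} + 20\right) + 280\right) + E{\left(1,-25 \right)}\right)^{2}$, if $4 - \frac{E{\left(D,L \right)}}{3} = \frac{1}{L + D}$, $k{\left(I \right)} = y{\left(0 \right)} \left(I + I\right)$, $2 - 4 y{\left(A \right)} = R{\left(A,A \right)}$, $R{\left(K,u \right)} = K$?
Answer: $\frac{6436369}{64} \approx 1.0057 \cdot 10^{5}$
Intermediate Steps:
$y{\left(A \right)} = \frac{1}{2} - \frac{A}{4}$
$k{\left(I \right)} = I$ ($k{\left(I \right)} = \left(\frac{1}{2} - 0\right) \left(I + I\right) = \left(\frac{1}{2} + 0\right) 2 I = \frac{2 I}{2} = I$)
$E{\left(D,L \right)} = 12 - \frac{3}{D + L}$ ($E{\left(D,L \right)} = 12 - \frac{3}{L + D} = 12 - \frac{3}{D + L}$)
$\left(\left(\left(k{\left(H{\left(5 \right)} \right)} + 20\right) + 280\right) + E{\left(1,-25 \right)}\right)^{2} = \left(\left(\left(5 + 20\right) + 280\right) + \frac{3 \left(-1 + 4 \cdot 1 + 4 \left(-25\right)\right)}{1 - 25}\right)^{2} = \left(\left(25 + 280\right) + \frac{3 \left(-1 + 4 - 100\right)}{-24}\right)^{2} = \left(305 + 3 \left(- \frac{1}{24}\right) \left(-97\right)\right)^{2} = \left(305 + \frac{97}{8}\right)^{2} = \left(\frac{2537}{8}\right)^{2} = \frac{6436369}{64}$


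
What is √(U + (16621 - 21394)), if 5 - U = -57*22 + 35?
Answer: 13*I*√21 ≈ 59.573*I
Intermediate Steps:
U = 1224 (U = 5 - (-57*22 + 35) = 5 - (-1254 + 35) = 5 - 1*(-1219) = 5 + 1219 = 1224)
√(U + (16621 - 21394)) = √(1224 + (16621 - 21394)) = √(1224 - 4773) = √(-3549) = 13*I*√21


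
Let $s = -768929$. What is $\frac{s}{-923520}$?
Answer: $\frac{768929}{923520} \approx 0.83261$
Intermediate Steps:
$\frac{s}{-923520} = - \frac{768929}{-923520} = \left(-768929\right) \left(- \frac{1}{923520}\right) = \frac{768929}{923520}$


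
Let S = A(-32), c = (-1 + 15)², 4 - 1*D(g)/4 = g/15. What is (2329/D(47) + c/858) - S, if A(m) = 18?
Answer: 1122359/1716 ≈ 654.06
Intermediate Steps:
D(g) = 16 - 4*g/15
c = 196 (c = 14² = 196)
S = 18
(2329/D(47) + c/858) - S = (2329/(16 - 4/15*47) + 196/858) - 1*18 = (2329/(16 - 188/15) + 196*(1/858)) - 18 = (2329/(52/15) + 98/429) - 18 = (2329*(15/52) + 98/429) - 18 = (34935/52 + 98/429) - 18 = 1153247/1716 - 18 = 1122359/1716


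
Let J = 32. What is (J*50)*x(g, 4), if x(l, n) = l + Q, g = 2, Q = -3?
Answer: -1600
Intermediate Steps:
x(l, n) = -3 + l (x(l, n) = l - 3 = -3 + l)
(J*50)*x(g, 4) = (32*50)*(-3 + 2) = 1600*(-1) = -1600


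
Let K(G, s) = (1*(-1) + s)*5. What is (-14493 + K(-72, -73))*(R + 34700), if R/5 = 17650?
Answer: -1827405850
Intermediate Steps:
R = 88250 (R = 5*17650 = 88250)
K(G, s) = -5 + 5*s (K(G, s) = (-1 + s)*5 = -5 + 5*s)
(-14493 + K(-72, -73))*(R + 34700) = (-14493 + (-5 + 5*(-73)))*(88250 + 34700) = (-14493 + (-5 - 365))*122950 = (-14493 - 370)*122950 = -14863*122950 = -1827405850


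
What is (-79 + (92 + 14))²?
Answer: 729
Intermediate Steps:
(-79 + (92 + 14))² = (-79 + 106)² = 27² = 729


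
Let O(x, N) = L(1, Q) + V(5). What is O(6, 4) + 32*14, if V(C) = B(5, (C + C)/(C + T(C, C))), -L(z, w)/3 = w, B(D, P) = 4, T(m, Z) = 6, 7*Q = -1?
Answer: 3167/7 ≈ 452.43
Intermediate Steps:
Q = -1/7 (Q = (1/7)*(-1) = -1/7 ≈ -0.14286)
L(z, w) = -3*w
V(C) = 4
O(x, N) = 31/7 (O(x, N) = -3*(-1/7) + 4 = 3/7 + 4 = 31/7)
O(6, 4) + 32*14 = 31/7 + 32*14 = 31/7 + 448 = 3167/7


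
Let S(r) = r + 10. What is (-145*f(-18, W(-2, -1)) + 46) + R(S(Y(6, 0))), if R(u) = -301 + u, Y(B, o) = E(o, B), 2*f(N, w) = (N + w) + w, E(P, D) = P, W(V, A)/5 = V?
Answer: 2510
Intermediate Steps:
W(V, A) = 5*V
f(N, w) = w + N/2 (f(N, w) = ((N + w) + w)/2 = (N + 2*w)/2 = w + N/2)
Y(B, o) = o
S(r) = 10 + r
(-145*f(-18, W(-2, -1)) + 46) + R(S(Y(6, 0))) = (-145*(5*(-2) + (½)*(-18)) + 46) + (-301 + (10 + 0)) = (-145*(-10 - 9) + 46) + (-301 + 10) = (-145*(-19) + 46) - 291 = (2755 + 46) - 291 = 2801 - 291 = 2510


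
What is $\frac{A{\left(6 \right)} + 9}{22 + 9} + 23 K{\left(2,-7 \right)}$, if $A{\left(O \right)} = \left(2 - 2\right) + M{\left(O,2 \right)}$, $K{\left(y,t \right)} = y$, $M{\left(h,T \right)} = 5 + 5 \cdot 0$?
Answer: $\frac{1440}{31} \approx 46.452$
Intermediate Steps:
$M{\left(h,T \right)} = 5$ ($M{\left(h,T \right)} = 5 + 0 = 5$)
$A{\left(O \right)} = 5$ ($A{\left(O \right)} = \left(2 - 2\right) + 5 = 0 + 5 = 5$)
$\frac{A{\left(6 \right)} + 9}{22 + 9} + 23 K{\left(2,-7 \right)} = \frac{5 + 9}{22 + 9} + 23 \cdot 2 = \frac{14}{31} + 46 = \frac{1440}{31}$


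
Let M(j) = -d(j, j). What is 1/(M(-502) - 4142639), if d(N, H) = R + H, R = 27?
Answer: -1/4142164 ≈ -2.4142e-7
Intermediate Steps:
d(N, H) = 27 + H
M(j) = -27 - j (M(j) = -(27 + j) = -27 - j)
1/(M(-502) - 4142639) = 1/((-27 - 1*(-502)) - 4142639) = 1/((-27 + 502) - 4142639) = 1/(475 - 4142639) = 1/(-4142164) = -1/4142164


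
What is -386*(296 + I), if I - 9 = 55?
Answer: -138960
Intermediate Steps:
I = 64 (I = 9 + 55 = 64)
-386*(296 + I) = -386*(296 + 64) = -386*360 = -138960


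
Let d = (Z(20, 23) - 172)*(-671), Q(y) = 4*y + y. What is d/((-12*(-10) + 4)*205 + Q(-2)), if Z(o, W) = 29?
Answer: 793/210 ≈ 3.7762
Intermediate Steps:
Q(y) = 5*y
d = 95953 (d = (29 - 172)*(-671) = -143*(-671) = 95953)
d/((-12*(-10) + 4)*205 + Q(-2)) = 95953/((-12*(-10) + 4)*205 + 5*(-2)) = 95953/((120 + 4)*205 - 10) = 95953/(124*205 - 10) = 95953/(25420 - 10) = 95953/25410 = 95953*(1/25410) = 793/210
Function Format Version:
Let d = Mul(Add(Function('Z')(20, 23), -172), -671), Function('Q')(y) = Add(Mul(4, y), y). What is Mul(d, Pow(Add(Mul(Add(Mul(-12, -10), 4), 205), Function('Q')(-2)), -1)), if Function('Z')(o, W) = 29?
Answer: Rational(793, 210) ≈ 3.7762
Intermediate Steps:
Function('Q')(y) = Mul(5, y)
d = 95953 (d = Mul(Add(29, -172), -671) = Mul(-143, -671) = 95953)
Mul(d, Pow(Add(Mul(Add(Mul(-12, -10), 4), 205), Function('Q')(-2)), -1)) = Mul(95953, Pow(Add(Mul(Add(Mul(-12, -10), 4), 205), Mul(5, -2)), -1)) = Mul(95953, Pow(Add(Mul(Add(120, 4), 205), -10), -1)) = Mul(95953, Pow(Add(Mul(124, 205), -10), -1)) = Mul(95953, Pow(Add(25420, -10), -1)) = Mul(95953, Pow(25410, -1)) = Mul(95953, Rational(1, 25410)) = Rational(793, 210)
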